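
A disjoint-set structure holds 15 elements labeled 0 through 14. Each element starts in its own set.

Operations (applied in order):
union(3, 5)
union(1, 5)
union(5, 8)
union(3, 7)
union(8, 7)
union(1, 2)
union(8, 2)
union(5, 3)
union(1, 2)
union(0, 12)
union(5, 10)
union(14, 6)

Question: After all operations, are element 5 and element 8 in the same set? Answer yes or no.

Answer: yes

Derivation:
Step 1: union(3, 5) -> merged; set of 3 now {3, 5}
Step 2: union(1, 5) -> merged; set of 1 now {1, 3, 5}
Step 3: union(5, 8) -> merged; set of 5 now {1, 3, 5, 8}
Step 4: union(3, 7) -> merged; set of 3 now {1, 3, 5, 7, 8}
Step 5: union(8, 7) -> already same set; set of 8 now {1, 3, 5, 7, 8}
Step 6: union(1, 2) -> merged; set of 1 now {1, 2, 3, 5, 7, 8}
Step 7: union(8, 2) -> already same set; set of 8 now {1, 2, 3, 5, 7, 8}
Step 8: union(5, 3) -> already same set; set of 5 now {1, 2, 3, 5, 7, 8}
Step 9: union(1, 2) -> already same set; set of 1 now {1, 2, 3, 5, 7, 8}
Step 10: union(0, 12) -> merged; set of 0 now {0, 12}
Step 11: union(5, 10) -> merged; set of 5 now {1, 2, 3, 5, 7, 8, 10}
Step 12: union(14, 6) -> merged; set of 14 now {6, 14}
Set of 5: {1, 2, 3, 5, 7, 8, 10}; 8 is a member.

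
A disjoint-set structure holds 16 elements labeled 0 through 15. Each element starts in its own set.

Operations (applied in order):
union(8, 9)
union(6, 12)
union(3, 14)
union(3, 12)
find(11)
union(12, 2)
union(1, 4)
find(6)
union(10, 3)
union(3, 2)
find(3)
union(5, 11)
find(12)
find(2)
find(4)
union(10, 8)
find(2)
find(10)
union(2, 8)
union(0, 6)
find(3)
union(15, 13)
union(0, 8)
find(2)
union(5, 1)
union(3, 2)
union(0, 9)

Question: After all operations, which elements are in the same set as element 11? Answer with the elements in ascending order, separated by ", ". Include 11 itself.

Step 1: union(8, 9) -> merged; set of 8 now {8, 9}
Step 2: union(6, 12) -> merged; set of 6 now {6, 12}
Step 3: union(3, 14) -> merged; set of 3 now {3, 14}
Step 4: union(3, 12) -> merged; set of 3 now {3, 6, 12, 14}
Step 5: find(11) -> no change; set of 11 is {11}
Step 6: union(12, 2) -> merged; set of 12 now {2, 3, 6, 12, 14}
Step 7: union(1, 4) -> merged; set of 1 now {1, 4}
Step 8: find(6) -> no change; set of 6 is {2, 3, 6, 12, 14}
Step 9: union(10, 3) -> merged; set of 10 now {2, 3, 6, 10, 12, 14}
Step 10: union(3, 2) -> already same set; set of 3 now {2, 3, 6, 10, 12, 14}
Step 11: find(3) -> no change; set of 3 is {2, 3, 6, 10, 12, 14}
Step 12: union(5, 11) -> merged; set of 5 now {5, 11}
Step 13: find(12) -> no change; set of 12 is {2, 3, 6, 10, 12, 14}
Step 14: find(2) -> no change; set of 2 is {2, 3, 6, 10, 12, 14}
Step 15: find(4) -> no change; set of 4 is {1, 4}
Step 16: union(10, 8) -> merged; set of 10 now {2, 3, 6, 8, 9, 10, 12, 14}
Step 17: find(2) -> no change; set of 2 is {2, 3, 6, 8, 9, 10, 12, 14}
Step 18: find(10) -> no change; set of 10 is {2, 3, 6, 8, 9, 10, 12, 14}
Step 19: union(2, 8) -> already same set; set of 2 now {2, 3, 6, 8, 9, 10, 12, 14}
Step 20: union(0, 6) -> merged; set of 0 now {0, 2, 3, 6, 8, 9, 10, 12, 14}
Step 21: find(3) -> no change; set of 3 is {0, 2, 3, 6, 8, 9, 10, 12, 14}
Step 22: union(15, 13) -> merged; set of 15 now {13, 15}
Step 23: union(0, 8) -> already same set; set of 0 now {0, 2, 3, 6, 8, 9, 10, 12, 14}
Step 24: find(2) -> no change; set of 2 is {0, 2, 3, 6, 8, 9, 10, 12, 14}
Step 25: union(5, 1) -> merged; set of 5 now {1, 4, 5, 11}
Step 26: union(3, 2) -> already same set; set of 3 now {0, 2, 3, 6, 8, 9, 10, 12, 14}
Step 27: union(0, 9) -> already same set; set of 0 now {0, 2, 3, 6, 8, 9, 10, 12, 14}
Component of 11: {1, 4, 5, 11}

Answer: 1, 4, 5, 11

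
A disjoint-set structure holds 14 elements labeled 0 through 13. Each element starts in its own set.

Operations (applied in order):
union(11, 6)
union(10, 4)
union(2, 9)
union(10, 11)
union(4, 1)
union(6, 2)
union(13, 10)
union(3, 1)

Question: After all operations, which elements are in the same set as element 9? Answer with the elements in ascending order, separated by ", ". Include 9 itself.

Step 1: union(11, 6) -> merged; set of 11 now {6, 11}
Step 2: union(10, 4) -> merged; set of 10 now {4, 10}
Step 3: union(2, 9) -> merged; set of 2 now {2, 9}
Step 4: union(10, 11) -> merged; set of 10 now {4, 6, 10, 11}
Step 5: union(4, 1) -> merged; set of 4 now {1, 4, 6, 10, 11}
Step 6: union(6, 2) -> merged; set of 6 now {1, 2, 4, 6, 9, 10, 11}
Step 7: union(13, 10) -> merged; set of 13 now {1, 2, 4, 6, 9, 10, 11, 13}
Step 8: union(3, 1) -> merged; set of 3 now {1, 2, 3, 4, 6, 9, 10, 11, 13}
Component of 9: {1, 2, 3, 4, 6, 9, 10, 11, 13}

Answer: 1, 2, 3, 4, 6, 9, 10, 11, 13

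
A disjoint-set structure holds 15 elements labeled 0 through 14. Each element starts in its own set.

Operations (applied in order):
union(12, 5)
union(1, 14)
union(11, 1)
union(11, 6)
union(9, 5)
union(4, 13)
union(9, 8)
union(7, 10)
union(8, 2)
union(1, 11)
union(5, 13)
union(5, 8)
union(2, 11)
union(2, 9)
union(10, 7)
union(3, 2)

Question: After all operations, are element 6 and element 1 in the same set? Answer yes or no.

Answer: yes

Derivation:
Step 1: union(12, 5) -> merged; set of 12 now {5, 12}
Step 2: union(1, 14) -> merged; set of 1 now {1, 14}
Step 3: union(11, 1) -> merged; set of 11 now {1, 11, 14}
Step 4: union(11, 6) -> merged; set of 11 now {1, 6, 11, 14}
Step 5: union(9, 5) -> merged; set of 9 now {5, 9, 12}
Step 6: union(4, 13) -> merged; set of 4 now {4, 13}
Step 7: union(9, 8) -> merged; set of 9 now {5, 8, 9, 12}
Step 8: union(7, 10) -> merged; set of 7 now {7, 10}
Step 9: union(8, 2) -> merged; set of 8 now {2, 5, 8, 9, 12}
Step 10: union(1, 11) -> already same set; set of 1 now {1, 6, 11, 14}
Step 11: union(5, 13) -> merged; set of 5 now {2, 4, 5, 8, 9, 12, 13}
Step 12: union(5, 8) -> already same set; set of 5 now {2, 4, 5, 8, 9, 12, 13}
Step 13: union(2, 11) -> merged; set of 2 now {1, 2, 4, 5, 6, 8, 9, 11, 12, 13, 14}
Step 14: union(2, 9) -> already same set; set of 2 now {1, 2, 4, 5, 6, 8, 9, 11, 12, 13, 14}
Step 15: union(10, 7) -> already same set; set of 10 now {7, 10}
Step 16: union(3, 2) -> merged; set of 3 now {1, 2, 3, 4, 5, 6, 8, 9, 11, 12, 13, 14}
Set of 6: {1, 2, 3, 4, 5, 6, 8, 9, 11, 12, 13, 14}; 1 is a member.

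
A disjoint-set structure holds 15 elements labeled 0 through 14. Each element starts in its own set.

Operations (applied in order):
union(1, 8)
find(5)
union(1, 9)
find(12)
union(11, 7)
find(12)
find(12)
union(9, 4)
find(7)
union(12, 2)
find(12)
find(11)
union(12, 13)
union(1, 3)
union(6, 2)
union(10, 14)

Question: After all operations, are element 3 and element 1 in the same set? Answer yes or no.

Answer: yes

Derivation:
Step 1: union(1, 8) -> merged; set of 1 now {1, 8}
Step 2: find(5) -> no change; set of 5 is {5}
Step 3: union(1, 9) -> merged; set of 1 now {1, 8, 9}
Step 4: find(12) -> no change; set of 12 is {12}
Step 5: union(11, 7) -> merged; set of 11 now {7, 11}
Step 6: find(12) -> no change; set of 12 is {12}
Step 7: find(12) -> no change; set of 12 is {12}
Step 8: union(9, 4) -> merged; set of 9 now {1, 4, 8, 9}
Step 9: find(7) -> no change; set of 7 is {7, 11}
Step 10: union(12, 2) -> merged; set of 12 now {2, 12}
Step 11: find(12) -> no change; set of 12 is {2, 12}
Step 12: find(11) -> no change; set of 11 is {7, 11}
Step 13: union(12, 13) -> merged; set of 12 now {2, 12, 13}
Step 14: union(1, 3) -> merged; set of 1 now {1, 3, 4, 8, 9}
Step 15: union(6, 2) -> merged; set of 6 now {2, 6, 12, 13}
Step 16: union(10, 14) -> merged; set of 10 now {10, 14}
Set of 3: {1, 3, 4, 8, 9}; 1 is a member.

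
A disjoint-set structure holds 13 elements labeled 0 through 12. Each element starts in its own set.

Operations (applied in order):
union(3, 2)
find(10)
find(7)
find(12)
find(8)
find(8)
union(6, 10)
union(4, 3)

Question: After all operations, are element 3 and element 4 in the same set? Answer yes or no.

Answer: yes

Derivation:
Step 1: union(3, 2) -> merged; set of 3 now {2, 3}
Step 2: find(10) -> no change; set of 10 is {10}
Step 3: find(7) -> no change; set of 7 is {7}
Step 4: find(12) -> no change; set of 12 is {12}
Step 5: find(8) -> no change; set of 8 is {8}
Step 6: find(8) -> no change; set of 8 is {8}
Step 7: union(6, 10) -> merged; set of 6 now {6, 10}
Step 8: union(4, 3) -> merged; set of 4 now {2, 3, 4}
Set of 3: {2, 3, 4}; 4 is a member.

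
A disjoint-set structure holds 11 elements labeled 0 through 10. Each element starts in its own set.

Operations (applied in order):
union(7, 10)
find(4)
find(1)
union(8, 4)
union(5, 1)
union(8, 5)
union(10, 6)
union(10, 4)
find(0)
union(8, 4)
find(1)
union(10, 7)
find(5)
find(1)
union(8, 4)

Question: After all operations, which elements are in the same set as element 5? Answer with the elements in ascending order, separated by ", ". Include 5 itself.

Answer: 1, 4, 5, 6, 7, 8, 10

Derivation:
Step 1: union(7, 10) -> merged; set of 7 now {7, 10}
Step 2: find(4) -> no change; set of 4 is {4}
Step 3: find(1) -> no change; set of 1 is {1}
Step 4: union(8, 4) -> merged; set of 8 now {4, 8}
Step 5: union(5, 1) -> merged; set of 5 now {1, 5}
Step 6: union(8, 5) -> merged; set of 8 now {1, 4, 5, 8}
Step 7: union(10, 6) -> merged; set of 10 now {6, 7, 10}
Step 8: union(10, 4) -> merged; set of 10 now {1, 4, 5, 6, 7, 8, 10}
Step 9: find(0) -> no change; set of 0 is {0}
Step 10: union(8, 4) -> already same set; set of 8 now {1, 4, 5, 6, 7, 8, 10}
Step 11: find(1) -> no change; set of 1 is {1, 4, 5, 6, 7, 8, 10}
Step 12: union(10, 7) -> already same set; set of 10 now {1, 4, 5, 6, 7, 8, 10}
Step 13: find(5) -> no change; set of 5 is {1, 4, 5, 6, 7, 8, 10}
Step 14: find(1) -> no change; set of 1 is {1, 4, 5, 6, 7, 8, 10}
Step 15: union(8, 4) -> already same set; set of 8 now {1, 4, 5, 6, 7, 8, 10}
Component of 5: {1, 4, 5, 6, 7, 8, 10}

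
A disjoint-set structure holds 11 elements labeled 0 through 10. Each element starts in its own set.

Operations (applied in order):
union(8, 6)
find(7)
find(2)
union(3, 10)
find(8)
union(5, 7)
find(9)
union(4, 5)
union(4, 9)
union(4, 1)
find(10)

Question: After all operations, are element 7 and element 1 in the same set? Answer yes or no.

Step 1: union(8, 6) -> merged; set of 8 now {6, 8}
Step 2: find(7) -> no change; set of 7 is {7}
Step 3: find(2) -> no change; set of 2 is {2}
Step 4: union(3, 10) -> merged; set of 3 now {3, 10}
Step 5: find(8) -> no change; set of 8 is {6, 8}
Step 6: union(5, 7) -> merged; set of 5 now {5, 7}
Step 7: find(9) -> no change; set of 9 is {9}
Step 8: union(4, 5) -> merged; set of 4 now {4, 5, 7}
Step 9: union(4, 9) -> merged; set of 4 now {4, 5, 7, 9}
Step 10: union(4, 1) -> merged; set of 4 now {1, 4, 5, 7, 9}
Step 11: find(10) -> no change; set of 10 is {3, 10}
Set of 7: {1, 4, 5, 7, 9}; 1 is a member.

Answer: yes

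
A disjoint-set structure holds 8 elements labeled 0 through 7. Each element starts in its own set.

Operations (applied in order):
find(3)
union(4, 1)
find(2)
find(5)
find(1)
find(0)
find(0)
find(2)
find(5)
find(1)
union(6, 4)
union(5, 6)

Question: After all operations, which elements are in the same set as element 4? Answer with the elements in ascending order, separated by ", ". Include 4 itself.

Step 1: find(3) -> no change; set of 3 is {3}
Step 2: union(4, 1) -> merged; set of 4 now {1, 4}
Step 3: find(2) -> no change; set of 2 is {2}
Step 4: find(5) -> no change; set of 5 is {5}
Step 5: find(1) -> no change; set of 1 is {1, 4}
Step 6: find(0) -> no change; set of 0 is {0}
Step 7: find(0) -> no change; set of 0 is {0}
Step 8: find(2) -> no change; set of 2 is {2}
Step 9: find(5) -> no change; set of 5 is {5}
Step 10: find(1) -> no change; set of 1 is {1, 4}
Step 11: union(6, 4) -> merged; set of 6 now {1, 4, 6}
Step 12: union(5, 6) -> merged; set of 5 now {1, 4, 5, 6}
Component of 4: {1, 4, 5, 6}

Answer: 1, 4, 5, 6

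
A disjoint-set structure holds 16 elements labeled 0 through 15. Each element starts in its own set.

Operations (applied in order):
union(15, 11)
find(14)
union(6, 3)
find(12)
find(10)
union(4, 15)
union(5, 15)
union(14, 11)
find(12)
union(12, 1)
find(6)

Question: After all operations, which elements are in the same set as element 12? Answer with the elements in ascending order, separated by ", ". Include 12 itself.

Answer: 1, 12

Derivation:
Step 1: union(15, 11) -> merged; set of 15 now {11, 15}
Step 2: find(14) -> no change; set of 14 is {14}
Step 3: union(6, 3) -> merged; set of 6 now {3, 6}
Step 4: find(12) -> no change; set of 12 is {12}
Step 5: find(10) -> no change; set of 10 is {10}
Step 6: union(4, 15) -> merged; set of 4 now {4, 11, 15}
Step 7: union(5, 15) -> merged; set of 5 now {4, 5, 11, 15}
Step 8: union(14, 11) -> merged; set of 14 now {4, 5, 11, 14, 15}
Step 9: find(12) -> no change; set of 12 is {12}
Step 10: union(12, 1) -> merged; set of 12 now {1, 12}
Step 11: find(6) -> no change; set of 6 is {3, 6}
Component of 12: {1, 12}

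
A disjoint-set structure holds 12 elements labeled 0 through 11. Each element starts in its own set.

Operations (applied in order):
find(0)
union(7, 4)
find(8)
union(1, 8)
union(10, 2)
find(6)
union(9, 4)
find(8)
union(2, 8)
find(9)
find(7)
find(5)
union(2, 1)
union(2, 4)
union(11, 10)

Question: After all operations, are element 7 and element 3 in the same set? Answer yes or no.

Answer: no

Derivation:
Step 1: find(0) -> no change; set of 0 is {0}
Step 2: union(7, 4) -> merged; set of 7 now {4, 7}
Step 3: find(8) -> no change; set of 8 is {8}
Step 4: union(1, 8) -> merged; set of 1 now {1, 8}
Step 5: union(10, 2) -> merged; set of 10 now {2, 10}
Step 6: find(6) -> no change; set of 6 is {6}
Step 7: union(9, 4) -> merged; set of 9 now {4, 7, 9}
Step 8: find(8) -> no change; set of 8 is {1, 8}
Step 9: union(2, 8) -> merged; set of 2 now {1, 2, 8, 10}
Step 10: find(9) -> no change; set of 9 is {4, 7, 9}
Step 11: find(7) -> no change; set of 7 is {4, 7, 9}
Step 12: find(5) -> no change; set of 5 is {5}
Step 13: union(2, 1) -> already same set; set of 2 now {1, 2, 8, 10}
Step 14: union(2, 4) -> merged; set of 2 now {1, 2, 4, 7, 8, 9, 10}
Step 15: union(11, 10) -> merged; set of 11 now {1, 2, 4, 7, 8, 9, 10, 11}
Set of 7: {1, 2, 4, 7, 8, 9, 10, 11}; 3 is not a member.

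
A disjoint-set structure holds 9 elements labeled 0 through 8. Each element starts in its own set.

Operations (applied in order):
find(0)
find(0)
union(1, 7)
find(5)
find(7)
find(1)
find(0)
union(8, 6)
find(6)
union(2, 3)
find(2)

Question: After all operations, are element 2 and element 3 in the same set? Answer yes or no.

Step 1: find(0) -> no change; set of 0 is {0}
Step 2: find(0) -> no change; set of 0 is {0}
Step 3: union(1, 7) -> merged; set of 1 now {1, 7}
Step 4: find(5) -> no change; set of 5 is {5}
Step 5: find(7) -> no change; set of 7 is {1, 7}
Step 6: find(1) -> no change; set of 1 is {1, 7}
Step 7: find(0) -> no change; set of 0 is {0}
Step 8: union(8, 6) -> merged; set of 8 now {6, 8}
Step 9: find(6) -> no change; set of 6 is {6, 8}
Step 10: union(2, 3) -> merged; set of 2 now {2, 3}
Step 11: find(2) -> no change; set of 2 is {2, 3}
Set of 2: {2, 3}; 3 is a member.

Answer: yes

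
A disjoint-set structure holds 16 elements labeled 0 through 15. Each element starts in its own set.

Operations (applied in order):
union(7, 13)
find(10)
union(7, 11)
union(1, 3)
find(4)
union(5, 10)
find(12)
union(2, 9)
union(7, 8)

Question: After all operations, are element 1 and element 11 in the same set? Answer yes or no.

Answer: no

Derivation:
Step 1: union(7, 13) -> merged; set of 7 now {7, 13}
Step 2: find(10) -> no change; set of 10 is {10}
Step 3: union(7, 11) -> merged; set of 7 now {7, 11, 13}
Step 4: union(1, 3) -> merged; set of 1 now {1, 3}
Step 5: find(4) -> no change; set of 4 is {4}
Step 6: union(5, 10) -> merged; set of 5 now {5, 10}
Step 7: find(12) -> no change; set of 12 is {12}
Step 8: union(2, 9) -> merged; set of 2 now {2, 9}
Step 9: union(7, 8) -> merged; set of 7 now {7, 8, 11, 13}
Set of 1: {1, 3}; 11 is not a member.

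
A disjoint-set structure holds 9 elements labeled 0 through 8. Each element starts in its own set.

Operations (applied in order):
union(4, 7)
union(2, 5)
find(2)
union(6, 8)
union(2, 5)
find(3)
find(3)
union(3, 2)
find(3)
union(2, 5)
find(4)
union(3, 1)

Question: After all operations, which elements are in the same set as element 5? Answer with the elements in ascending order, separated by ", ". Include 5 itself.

Answer: 1, 2, 3, 5

Derivation:
Step 1: union(4, 7) -> merged; set of 4 now {4, 7}
Step 2: union(2, 5) -> merged; set of 2 now {2, 5}
Step 3: find(2) -> no change; set of 2 is {2, 5}
Step 4: union(6, 8) -> merged; set of 6 now {6, 8}
Step 5: union(2, 5) -> already same set; set of 2 now {2, 5}
Step 6: find(3) -> no change; set of 3 is {3}
Step 7: find(3) -> no change; set of 3 is {3}
Step 8: union(3, 2) -> merged; set of 3 now {2, 3, 5}
Step 9: find(3) -> no change; set of 3 is {2, 3, 5}
Step 10: union(2, 5) -> already same set; set of 2 now {2, 3, 5}
Step 11: find(4) -> no change; set of 4 is {4, 7}
Step 12: union(3, 1) -> merged; set of 3 now {1, 2, 3, 5}
Component of 5: {1, 2, 3, 5}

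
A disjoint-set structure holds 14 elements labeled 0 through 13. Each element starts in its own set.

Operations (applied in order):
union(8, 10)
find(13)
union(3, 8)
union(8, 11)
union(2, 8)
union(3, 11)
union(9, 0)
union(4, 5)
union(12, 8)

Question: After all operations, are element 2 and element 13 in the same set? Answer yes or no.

Step 1: union(8, 10) -> merged; set of 8 now {8, 10}
Step 2: find(13) -> no change; set of 13 is {13}
Step 3: union(3, 8) -> merged; set of 3 now {3, 8, 10}
Step 4: union(8, 11) -> merged; set of 8 now {3, 8, 10, 11}
Step 5: union(2, 8) -> merged; set of 2 now {2, 3, 8, 10, 11}
Step 6: union(3, 11) -> already same set; set of 3 now {2, 3, 8, 10, 11}
Step 7: union(9, 0) -> merged; set of 9 now {0, 9}
Step 8: union(4, 5) -> merged; set of 4 now {4, 5}
Step 9: union(12, 8) -> merged; set of 12 now {2, 3, 8, 10, 11, 12}
Set of 2: {2, 3, 8, 10, 11, 12}; 13 is not a member.

Answer: no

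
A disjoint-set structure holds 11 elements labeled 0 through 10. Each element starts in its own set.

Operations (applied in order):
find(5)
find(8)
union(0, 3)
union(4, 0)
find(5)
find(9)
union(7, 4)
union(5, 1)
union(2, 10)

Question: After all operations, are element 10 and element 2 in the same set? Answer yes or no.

Step 1: find(5) -> no change; set of 5 is {5}
Step 2: find(8) -> no change; set of 8 is {8}
Step 3: union(0, 3) -> merged; set of 0 now {0, 3}
Step 4: union(4, 0) -> merged; set of 4 now {0, 3, 4}
Step 5: find(5) -> no change; set of 5 is {5}
Step 6: find(9) -> no change; set of 9 is {9}
Step 7: union(7, 4) -> merged; set of 7 now {0, 3, 4, 7}
Step 8: union(5, 1) -> merged; set of 5 now {1, 5}
Step 9: union(2, 10) -> merged; set of 2 now {2, 10}
Set of 10: {2, 10}; 2 is a member.

Answer: yes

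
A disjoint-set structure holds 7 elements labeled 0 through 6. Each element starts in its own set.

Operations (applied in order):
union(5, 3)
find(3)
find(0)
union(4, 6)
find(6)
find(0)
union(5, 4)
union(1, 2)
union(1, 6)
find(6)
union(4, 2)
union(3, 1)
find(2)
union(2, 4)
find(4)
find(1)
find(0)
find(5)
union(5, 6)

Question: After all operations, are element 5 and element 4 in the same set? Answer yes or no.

Step 1: union(5, 3) -> merged; set of 5 now {3, 5}
Step 2: find(3) -> no change; set of 3 is {3, 5}
Step 3: find(0) -> no change; set of 0 is {0}
Step 4: union(4, 6) -> merged; set of 4 now {4, 6}
Step 5: find(6) -> no change; set of 6 is {4, 6}
Step 6: find(0) -> no change; set of 0 is {0}
Step 7: union(5, 4) -> merged; set of 5 now {3, 4, 5, 6}
Step 8: union(1, 2) -> merged; set of 1 now {1, 2}
Step 9: union(1, 6) -> merged; set of 1 now {1, 2, 3, 4, 5, 6}
Step 10: find(6) -> no change; set of 6 is {1, 2, 3, 4, 5, 6}
Step 11: union(4, 2) -> already same set; set of 4 now {1, 2, 3, 4, 5, 6}
Step 12: union(3, 1) -> already same set; set of 3 now {1, 2, 3, 4, 5, 6}
Step 13: find(2) -> no change; set of 2 is {1, 2, 3, 4, 5, 6}
Step 14: union(2, 4) -> already same set; set of 2 now {1, 2, 3, 4, 5, 6}
Step 15: find(4) -> no change; set of 4 is {1, 2, 3, 4, 5, 6}
Step 16: find(1) -> no change; set of 1 is {1, 2, 3, 4, 5, 6}
Step 17: find(0) -> no change; set of 0 is {0}
Step 18: find(5) -> no change; set of 5 is {1, 2, 3, 4, 5, 6}
Step 19: union(5, 6) -> already same set; set of 5 now {1, 2, 3, 4, 5, 6}
Set of 5: {1, 2, 3, 4, 5, 6}; 4 is a member.

Answer: yes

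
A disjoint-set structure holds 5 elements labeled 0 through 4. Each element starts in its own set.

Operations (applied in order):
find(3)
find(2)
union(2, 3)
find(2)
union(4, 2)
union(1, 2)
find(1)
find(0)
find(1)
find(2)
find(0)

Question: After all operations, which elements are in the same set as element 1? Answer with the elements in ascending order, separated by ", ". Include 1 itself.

Answer: 1, 2, 3, 4

Derivation:
Step 1: find(3) -> no change; set of 3 is {3}
Step 2: find(2) -> no change; set of 2 is {2}
Step 3: union(2, 3) -> merged; set of 2 now {2, 3}
Step 4: find(2) -> no change; set of 2 is {2, 3}
Step 5: union(4, 2) -> merged; set of 4 now {2, 3, 4}
Step 6: union(1, 2) -> merged; set of 1 now {1, 2, 3, 4}
Step 7: find(1) -> no change; set of 1 is {1, 2, 3, 4}
Step 8: find(0) -> no change; set of 0 is {0}
Step 9: find(1) -> no change; set of 1 is {1, 2, 3, 4}
Step 10: find(2) -> no change; set of 2 is {1, 2, 3, 4}
Step 11: find(0) -> no change; set of 0 is {0}
Component of 1: {1, 2, 3, 4}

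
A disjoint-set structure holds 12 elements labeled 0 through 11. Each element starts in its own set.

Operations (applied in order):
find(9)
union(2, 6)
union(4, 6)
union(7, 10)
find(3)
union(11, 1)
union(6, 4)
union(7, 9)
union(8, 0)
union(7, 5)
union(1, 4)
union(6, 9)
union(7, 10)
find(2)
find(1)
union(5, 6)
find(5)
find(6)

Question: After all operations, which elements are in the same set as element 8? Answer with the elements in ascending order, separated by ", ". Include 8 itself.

Answer: 0, 8

Derivation:
Step 1: find(9) -> no change; set of 9 is {9}
Step 2: union(2, 6) -> merged; set of 2 now {2, 6}
Step 3: union(4, 6) -> merged; set of 4 now {2, 4, 6}
Step 4: union(7, 10) -> merged; set of 7 now {7, 10}
Step 5: find(3) -> no change; set of 3 is {3}
Step 6: union(11, 1) -> merged; set of 11 now {1, 11}
Step 7: union(6, 4) -> already same set; set of 6 now {2, 4, 6}
Step 8: union(7, 9) -> merged; set of 7 now {7, 9, 10}
Step 9: union(8, 0) -> merged; set of 8 now {0, 8}
Step 10: union(7, 5) -> merged; set of 7 now {5, 7, 9, 10}
Step 11: union(1, 4) -> merged; set of 1 now {1, 2, 4, 6, 11}
Step 12: union(6, 9) -> merged; set of 6 now {1, 2, 4, 5, 6, 7, 9, 10, 11}
Step 13: union(7, 10) -> already same set; set of 7 now {1, 2, 4, 5, 6, 7, 9, 10, 11}
Step 14: find(2) -> no change; set of 2 is {1, 2, 4, 5, 6, 7, 9, 10, 11}
Step 15: find(1) -> no change; set of 1 is {1, 2, 4, 5, 6, 7, 9, 10, 11}
Step 16: union(5, 6) -> already same set; set of 5 now {1, 2, 4, 5, 6, 7, 9, 10, 11}
Step 17: find(5) -> no change; set of 5 is {1, 2, 4, 5, 6, 7, 9, 10, 11}
Step 18: find(6) -> no change; set of 6 is {1, 2, 4, 5, 6, 7, 9, 10, 11}
Component of 8: {0, 8}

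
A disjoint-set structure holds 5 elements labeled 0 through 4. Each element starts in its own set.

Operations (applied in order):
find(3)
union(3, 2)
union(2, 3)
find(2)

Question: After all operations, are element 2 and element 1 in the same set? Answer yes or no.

Step 1: find(3) -> no change; set of 3 is {3}
Step 2: union(3, 2) -> merged; set of 3 now {2, 3}
Step 3: union(2, 3) -> already same set; set of 2 now {2, 3}
Step 4: find(2) -> no change; set of 2 is {2, 3}
Set of 2: {2, 3}; 1 is not a member.

Answer: no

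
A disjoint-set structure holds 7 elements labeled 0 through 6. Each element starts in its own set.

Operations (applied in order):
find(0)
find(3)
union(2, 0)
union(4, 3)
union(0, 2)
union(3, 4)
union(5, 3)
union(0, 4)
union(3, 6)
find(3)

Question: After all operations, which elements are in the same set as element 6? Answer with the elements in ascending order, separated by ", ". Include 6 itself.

Step 1: find(0) -> no change; set of 0 is {0}
Step 2: find(3) -> no change; set of 3 is {3}
Step 3: union(2, 0) -> merged; set of 2 now {0, 2}
Step 4: union(4, 3) -> merged; set of 4 now {3, 4}
Step 5: union(0, 2) -> already same set; set of 0 now {0, 2}
Step 6: union(3, 4) -> already same set; set of 3 now {3, 4}
Step 7: union(5, 3) -> merged; set of 5 now {3, 4, 5}
Step 8: union(0, 4) -> merged; set of 0 now {0, 2, 3, 4, 5}
Step 9: union(3, 6) -> merged; set of 3 now {0, 2, 3, 4, 5, 6}
Step 10: find(3) -> no change; set of 3 is {0, 2, 3, 4, 5, 6}
Component of 6: {0, 2, 3, 4, 5, 6}

Answer: 0, 2, 3, 4, 5, 6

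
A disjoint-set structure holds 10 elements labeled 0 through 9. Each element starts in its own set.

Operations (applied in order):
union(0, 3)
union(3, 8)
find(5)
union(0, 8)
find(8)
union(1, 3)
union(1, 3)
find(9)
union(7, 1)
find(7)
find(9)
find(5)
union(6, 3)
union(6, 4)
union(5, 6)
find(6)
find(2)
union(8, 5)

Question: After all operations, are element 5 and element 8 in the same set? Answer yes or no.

Answer: yes

Derivation:
Step 1: union(0, 3) -> merged; set of 0 now {0, 3}
Step 2: union(3, 8) -> merged; set of 3 now {0, 3, 8}
Step 3: find(5) -> no change; set of 5 is {5}
Step 4: union(0, 8) -> already same set; set of 0 now {0, 3, 8}
Step 5: find(8) -> no change; set of 8 is {0, 3, 8}
Step 6: union(1, 3) -> merged; set of 1 now {0, 1, 3, 8}
Step 7: union(1, 3) -> already same set; set of 1 now {0, 1, 3, 8}
Step 8: find(9) -> no change; set of 9 is {9}
Step 9: union(7, 1) -> merged; set of 7 now {0, 1, 3, 7, 8}
Step 10: find(7) -> no change; set of 7 is {0, 1, 3, 7, 8}
Step 11: find(9) -> no change; set of 9 is {9}
Step 12: find(5) -> no change; set of 5 is {5}
Step 13: union(6, 3) -> merged; set of 6 now {0, 1, 3, 6, 7, 8}
Step 14: union(6, 4) -> merged; set of 6 now {0, 1, 3, 4, 6, 7, 8}
Step 15: union(5, 6) -> merged; set of 5 now {0, 1, 3, 4, 5, 6, 7, 8}
Step 16: find(6) -> no change; set of 6 is {0, 1, 3, 4, 5, 6, 7, 8}
Step 17: find(2) -> no change; set of 2 is {2}
Step 18: union(8, 5) -> already same set; set of 8 now {0, 1, 3, 4, 5, 6, 7, 8}
Set of 5: {0, 1, 3, 4, 5, 6, 7, 8}; 8 is a member.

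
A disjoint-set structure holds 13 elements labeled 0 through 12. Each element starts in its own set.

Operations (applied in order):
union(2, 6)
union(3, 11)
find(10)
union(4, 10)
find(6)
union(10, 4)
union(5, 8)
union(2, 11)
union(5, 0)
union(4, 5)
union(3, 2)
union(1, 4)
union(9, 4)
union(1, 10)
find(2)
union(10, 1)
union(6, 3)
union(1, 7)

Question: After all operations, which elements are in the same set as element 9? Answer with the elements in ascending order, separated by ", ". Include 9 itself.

Answer: 0, 1, 4, 5, 7, 8, 9, 10

Derivation:
Step 1: union(2, 6) -> merged; set of 2 now {2, 6}
Step 2: union(3, 11) -> merged; set of 3 now {3, 11}
Step 3: find(10) -> no change; set of 10 is {10}
Step 4: union(4, 10) -> merged; set of 4 now {4, 10}
Step 5: find(6) -> no change; set of 6 is {2, 6}
Step 6: union(10, 4) -> already same set; set of 10 now {4, 10}
Step 7: union(5, 8) -> merged; set of 5 now {5, 8}
Step 8: union(2, 11) -> merged; set of 2 now {2, 3, 6, 11}
Step 9: union(5, 0) -> merged; set of 5 now {0, 5, 8}
Step 10: union(4, 5) -> merged; set of 4 now {0, 4, 5, 8, 10}
Step 11: union(3, 2) -> already same set; set of 3 now {2, 3, 6, 11}
Step 12: union(1, 4) -> merged; set of 1 now {0, 1, 4, 5, 8, 10}
Step 13: union(9, 4) -> merged; set of 9 now {0, 1, 4, 5, 8, 9, 10}
Step 14: union(1, 10) -> already same set; set of 1 now {0, 1, 4, 5, 8, 9, 10}
Step 15: find(2) -> no change; set of 2 is {2, 3, 6, 11}
Step 16: union(10, 1) -> already same set; set of 10 now {0, 1, 4, 5, 8, 9, 10}
Step 17: union(6, 3) -> already same set; set of 6 now {2, 3, 6, 11}
Step 18: union(1, 7) -> merged; set of 1 now {0, 1, 4, 5, 7, 8, 9, 10}
Component of 9: {0, 1, 4, 5, 7, 8, 9, 10}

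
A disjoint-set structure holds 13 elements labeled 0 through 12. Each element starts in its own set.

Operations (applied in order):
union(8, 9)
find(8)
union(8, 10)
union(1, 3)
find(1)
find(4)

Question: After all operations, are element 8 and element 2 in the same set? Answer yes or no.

Step 1: union(8, 9) -> merged; set of 8 now {8, 9}
Step 2: find(8) -> no change; set of 8 is {8, 9}
Step 3: union(8, 10) -> merged; set of 8 now {8, 9, 10}
Step 4: union(1, 3) -> merged; set of 1 now {1, 3}
Step 5: find(1) -> no change; set of 1 is {1, 3}
Step 6: find(4) -> no change; set of 4 is {4}
Set of 8: {8, 9, 10}; 2 is not a member.

Answer: no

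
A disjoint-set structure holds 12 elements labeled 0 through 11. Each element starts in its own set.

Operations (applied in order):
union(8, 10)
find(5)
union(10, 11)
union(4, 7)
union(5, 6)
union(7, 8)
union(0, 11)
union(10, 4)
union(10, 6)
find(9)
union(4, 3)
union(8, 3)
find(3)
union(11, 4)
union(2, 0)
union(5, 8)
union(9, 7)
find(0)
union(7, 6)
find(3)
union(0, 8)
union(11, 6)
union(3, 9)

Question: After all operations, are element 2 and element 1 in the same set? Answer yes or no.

Step 1: union(8, 10) -> merged; set of 8 now {8, 10}
Step 2: find(5) -> no change; set of 5 is {5}
Step 3: union(10, 11) -> merged; set of 10 now {8, 10, 11}
Step 4: union(4, 7) -> merged; set of 4 now {4, 7}
Step 5: union(5, 6) -> merged; set of 5 now {5, 6}
Step 6: union(7, 8) -> merged; set of 7 now {4, 7, 8, 10, 11}
Step 7: union(0, 11) -> merged; set of 0 now {0, 4, 7, 8, 10, 11}
Step 8: union(10, 4) -> already same set; set of 10 now {0, 4, 7, 8, 10, 11}
Step 9: union(10, 6) -> merged; set of 10 now {0, 4, 5, 6, 7, 8, 10, 11}
Step 10: find(9) -> no change; set of 9 is {9}
Step 11: union(4, 3) -> merged; set of 4 now {0, 3, 4, 5, 6, 7, 8, 10, 11}
Step 12: union(8, 3) -> already same set; set of 8 now {0, 3, 4, 5, 6, 7, 8, 10, 11}
Step 13: find(3) -> no change; set of 3 is {0, 3, 4, 5, 6, 7, 8, 10, 11}
Step 14: union(11, 4) -> already same set; set of 11 now {0, 3, 4, 5, 6, 7, 8, 10, 11}
Step 15: union(2, 0) -> merged; set of 2 now {0, 2, 3, 4, 5, 6, 7, 8, 10, 11}
Step 16: union(5, 8) -> already same set; set of 5 now {0, 2, 3, 4, 5, 6, 7, 8, 10, 11}
Step 17: union(9, 7) -> merged; set of 9 now {0, 2, 3, 4, 5, 6, 7, 8, 9, 10, 11}
Step 18: find(0) -> no change; set of 0 is {0, 2, 3, 4, 5, 6, 7, 8, 9, 10, 11}
Step 19: union(7, 6) -> already same set; set of 7 now {0, 2, 3, 4, 5, 6, 7, 8, 9, 10, 11}
Step 20: find(3) -> no change; set of 3 is {0, 2, 3, 4, 5, 6, 7, 8, 9, 10, 11}
Step 21: union(0, 8) -> already same set; set of 0 now {0, 2, 3, 4, 5, 6, 7, 8, 9, 10, 11}
Step 22: union(11, 6) -> already same set; set of 11 now {0, 2, 3, 4, 5, 6, 7, 8, 9, 10, 11}
Step 23: union(3, 9) -> already same set; set of 3 now {0, 2, 3, 4, 5, 6, 7, 8, 9, 10, 11}
Set of 2: {0, 2, 3, 4, 5, 6, 7, 8, 9, 10, 11}; 1 is not a member.

Answer: no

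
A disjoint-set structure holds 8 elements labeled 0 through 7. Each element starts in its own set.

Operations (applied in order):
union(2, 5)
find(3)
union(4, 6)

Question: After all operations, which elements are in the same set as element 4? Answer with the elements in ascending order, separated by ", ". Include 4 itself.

Step 1: union(2, 5) -> merged; set of 2 now {2, 5}
Step 2: find(3) -> no change; set of 3 is {3}
Step 3: union(4, 6) -> merged; set of 4 now {4, 6}
Component of 4: {4, 6}

Answer: 4, 6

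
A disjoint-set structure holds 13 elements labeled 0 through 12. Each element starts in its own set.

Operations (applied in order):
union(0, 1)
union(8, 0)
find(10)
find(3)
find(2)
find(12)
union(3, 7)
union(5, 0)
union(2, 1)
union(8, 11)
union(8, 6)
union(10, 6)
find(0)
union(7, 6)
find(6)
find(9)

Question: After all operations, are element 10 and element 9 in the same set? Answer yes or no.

Step 1: union(0, 1) -> merged; set of 0 now {0, 1}
Step 2: union(8, 0) -> merged; set of 8 now {0, 1, 8}
Step 3: find(10) -> no change; set of 10 is {10}
Step 4: find(3) -> no change; set of 3 is {3}
Step 5: find(2) -> no change; set of 2 is {2}
Step 6: find(12) -> no change; set of 12 is {12}
Step 7: union(3, 7) -> merged; set of 3 now {3, 7}
Step 8: union(5, 0) -> merged; set of 5 now {0, 1, 5, 8}
Step 9: union(2, 1) -> merged; set of 2 now {0, 1, 2, 5, 8}
Step 10: union(8, 11) -> merged; set of 8 now {0, 1, 2, 5, 8, 11}
Step 11: union(8, 6) -> merged; set of 8 now {0, 1, 2, 5, 6, 8, 11}
Step 12: union(10, 6) -> merged; set of 10 now {0, 1, 2, 5, 6, 8, 10, 11}
Step 13: find(0) -> no change; set of 0 is {0, 1, 2, 5, 6, 8, 10, 11}
Step 14: union(7, 6) -> merged; set of 7 now {0, 1, 2, 3, 5, 6, 7, 8, 10, 11}
Step 15: find(6) -> no change; set of 6 is {0, 1, 2, 3, 5, 6, 7, 8, 10, 11}
Step 16: find(9) -> no change; set of 9 is {9}
Set of 10: {0, 1, 2, 3, 5, 6, 7, 8, 10, 11}; 9 is not a member.

Answer: no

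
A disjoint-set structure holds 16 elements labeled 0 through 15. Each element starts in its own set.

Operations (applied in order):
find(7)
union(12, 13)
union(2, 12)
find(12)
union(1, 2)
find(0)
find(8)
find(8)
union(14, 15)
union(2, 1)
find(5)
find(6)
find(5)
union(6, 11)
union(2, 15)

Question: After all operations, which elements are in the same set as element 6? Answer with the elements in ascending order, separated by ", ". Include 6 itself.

Step 1: find(7) -> no change; set of 7 is {7}
Step 2: union(12, 13) -> merged; set of 12 now {12, 13}
Step 3: union(2, 12) -> merged; set of 2 now {2, 12, 13}
Step 4: find(12) -> no change; set of 12 is {2, 12, 13}
Step 5: union(1, 2) -> merged; set of 1 now {1, 2, 12, 13}
Step 6: find(0) -> no change; set of 0 is {0}
Step 7: find(8) -> no change; set of 8 is {8}
Step 8: find(8) -> no change; set of 8 is {8}
Step 9: union(14, 15) -> merged; set of 14 now {14, 15}
Step 10: union(2, 1) -> already same set; set of 2 now {1, 2, 12, 13}
Step 11: find(5) -> no change; set of 5 is {5}
Step 12: find(6) -> no change; set of 6 is {6}
Step 13: find(5) -> no change; set of 5 is {5}
Step 14: union(6, 11) -> merged; set of 6 now {6, 11}
Step 15: union(2, 15) -> merged; set of 2 now {1, 2, 12, 13, 14, 15}
Component of 6: {6, 11}

Answer: 6, 11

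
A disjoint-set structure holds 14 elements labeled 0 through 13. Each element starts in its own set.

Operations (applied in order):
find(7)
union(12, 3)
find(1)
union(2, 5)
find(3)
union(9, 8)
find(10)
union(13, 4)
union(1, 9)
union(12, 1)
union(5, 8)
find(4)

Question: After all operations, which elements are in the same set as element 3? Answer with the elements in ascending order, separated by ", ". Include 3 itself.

Step 1: find(7) -> no change; set of 7 is {7}
Step 2: union(12, 3) -> merged; set of 12 now {3, 12}
Step 3: find(1) -> no change; set of 1 is {1}
Step 4: union(2, 5) -> merged; set of 2 now {2, 5}
Step 5: find(3) -> no change; set of 3 is {3, 12}
Step 6: union(9, 8) -> merged; set of 9 now {8, 9}
Step 7: find(10) -> no change; set of 10 is {10}
Step 8: union(13, 4) -> merged; set of 13 now {4, 13}
Step 9: union(1, 9) -> merged; set of 1 now {1, 8, 9}
Step 10: union(12, 1) -> merged; set of 12 now {1, 3, 8, 9, 12}
Step 11: union(5, 8) -> merged; set of 5 now {1, 2, 3, 5, 8, 9, 12}
Step 12: find(4) -> no change; set of 4 is {4, 13}
Component of 3: {1, 2, 3, 5, 8, 9, 12}

Answer: 1, 2, 3, 5, 8, 9, 12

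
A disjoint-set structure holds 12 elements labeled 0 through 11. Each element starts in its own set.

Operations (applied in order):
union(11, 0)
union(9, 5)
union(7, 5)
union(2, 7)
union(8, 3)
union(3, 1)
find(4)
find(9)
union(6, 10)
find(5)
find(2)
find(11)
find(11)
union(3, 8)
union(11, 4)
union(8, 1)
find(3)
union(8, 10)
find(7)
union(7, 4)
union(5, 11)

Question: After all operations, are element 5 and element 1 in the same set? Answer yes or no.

Step 1: union(11, 0) -> merged; set of 11 now {0, 11}
Step 2: union(9, 5) -> merged; set of 9 now {5, 9}
Step 3: union(7, 5) -> merged; set of 7 now {5, 7, 9}
Step 4: union(2, 7) -> merged; set of 2 now {2, 5, 7, 9}
Step 5: union(8, 3) -> merged; set of 8 now {3, 8}
Step 6: union(3, 1) -> merged; set of 3 now {1, 3, 8}
Step 7: find(4) -> no change; set of 4 is {4}
Step 8: find(9) -> no change; set of 9 is {2, 5, 7, 9}
Step 9: union(6, 10) -> merged; set of 6 now {6, 10}
Step 10: find(5) -> no change; set of 5 is {2, 5, 7, 9}
Step 11: find(2) -> no change; set of 2 is {2, 5, 7, 9}
Step 12: find(11) -> no change; set of 11 is {0, 11}
Step 13: find(11) -> no change; set of 11 is {0, 11}
Step 14: union(3, 8) -> already same set; set of 3 now {1, 3, 8}
Step 15: union(11, 4) -> merged; set of 11 now {0, 4, 11}
Step 16: union(8, 1) -> already same set; set of 8 now {1, 3, 8}
Step 17: find(3) -> no change; set of 3 is {1, 3, 8}
Step 18: union(8, 10) -> merged; set of 8 now {1, 3, 6, 8, 10}
Step 19: find(7) -> no change; set of 7 is {2, 5, 7, 9}
Step 20: union(7, 4) -> merged; set of 7 now {0, 2, 4, 5, 7, 9, 11}
Step 21: union(5, 11) -> already same set; set of 5 now {0, 2, 4, 5, 7, 9, 11}
Set of 5: {0, 2, 4, 5, 7, 9, 11}; 1 is not a member.

Answer: no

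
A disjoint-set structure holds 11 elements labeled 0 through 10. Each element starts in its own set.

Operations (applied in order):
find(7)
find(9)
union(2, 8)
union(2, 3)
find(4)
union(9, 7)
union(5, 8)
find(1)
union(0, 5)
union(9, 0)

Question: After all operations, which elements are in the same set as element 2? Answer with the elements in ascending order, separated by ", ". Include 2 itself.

Answer: 0, 2, 3, 5, 7, 8, 9

Derivation:
Step 1: find(7) -> no change; set of 7 is {7}
Step 2: find(9) -> no change; set of 9 is {9}
Step 3: union(2, 8) -> merged; set of 2 now {2, 8}
Step 4: union(2, 3) -> merged; set of 2 now {2, 3, 8}
Step 5: find(4) -> no change; set of 4 is {4}
Step 6: union(9, 7) -> merged; set of 9 now {7, 9}
Step 7: union(5, 8) -> merged; set of 5 now {2, 3, 5, 8}
Step 8: find(1) -> no change; set of 1 is {1}
Step 9: union(0, 5) -> merged; set of 0 now {0, 2, 3, 5, 8}
Step 10: union(9, 0) -> merged; set of 9 now {0, 2, 3, 5, 7, 8, 9}
Component of 2: {0, 2, 3, 5, 7, 8, 9}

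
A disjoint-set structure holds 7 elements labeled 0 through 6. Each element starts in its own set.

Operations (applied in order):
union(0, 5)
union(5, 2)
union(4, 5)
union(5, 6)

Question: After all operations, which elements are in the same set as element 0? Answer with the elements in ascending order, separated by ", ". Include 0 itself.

Answer: 0, 2, 4, 5, 6

Derivation:
Step 1: union(0, 5) -> merged; set of 0 now {0, 5}
Step 2: union(5, 2) -> merged; set of 5 now {0, 2, 5}
Step 3: union(4, 5) -> merged; set of 4 now {0, 2, 4, 5}
Step 4: union(5, 6) -> merged; set of 5 now {0, 2, 4, 5, 6}
Component of 0: {0, 2, 4, 5, 6}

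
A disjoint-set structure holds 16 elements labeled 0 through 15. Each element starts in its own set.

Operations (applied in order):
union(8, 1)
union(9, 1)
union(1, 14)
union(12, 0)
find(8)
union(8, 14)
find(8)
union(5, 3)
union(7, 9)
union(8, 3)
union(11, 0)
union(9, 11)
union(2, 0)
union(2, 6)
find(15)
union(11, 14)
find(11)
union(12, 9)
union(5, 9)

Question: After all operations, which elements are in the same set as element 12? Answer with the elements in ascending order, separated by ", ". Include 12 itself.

Answer: 0, 1, 2, 3, 5, 6, 7, 8, 9, 11, 12, 14

Derivation:
Step 1: union(8, 1) -> merged; set of 8 now {1, 8}
Step 2: union(9, 1) -> merged; set of 9 now {1, 8, 9}
Step 3: union(1, 14) -> merged; set of 1 now {1, 8, 9, 14}
Step 4: union(12, 0) -> merged; set of 12 now {0, 12}
Step 5: find(8) -> no change; set of 8 is {1, 8, 9, 14}
Step 6: union(8, 14) -> already same set; set of 8 now {1, 8, 9, 14}
Step 7: find(8) -> no change; set of 8 is {1, 8, 9, 14}
Step 8: union(5, 3) -> merged; set of 5 now {3, 5}
Step 9: union(7, 9) -> merged; set of 7 now {1, 7, 8, 9, 14}
Step 10: union(8, 3) -> merged; set of 8 now {1, 3, 5, 7, 8, 9, 14}
Step 11: union(11, 0) -> merged; set of 11 now {0, 11, 12}
Step 12: union(9, 11) -> merged; set of 9 now {0, 1, 3, 5, 7, 8, 9, 11, 12, 14}
Step 13: union(2, 0) -> merged; set of 2 now {0, 1, 2, 3, 5, 7, 8, 9, 11, 12, 14}
Step 14: union(2, 6) -> merged; set of 2 now {0, 1, 2, 3, 5, 6, 7, 8, 9, 11, 12, 14}
Step 15: find(15) -> no change; set of 15 is {15}
Step 16: union(11, 14) -> already same set; set of 11 now {0, 1, 2, 3, 5, 6, 7, 8, 9, 11, 12, 14}
Step 17: find(11) -> no change; set of 11 is {0, 1, 2, 3, 5, 6, 7, 8, 9, 11, 12, 14}
Step 18: union(12, 9) -> already same set; set of 12 now {0, 1, 2, 3, 5, 6, 7, 8, 9, 11, 12, 14}
Step 19: union(5, 9) -> already same set; set of 5 now {0, 1, 2, 3, 5, 6, 7, 8, 9, 11, 12, 14}
Component of 12: {0, 1, 2, 3, 5, 6, 7, 8, 9, 11, 12, 14}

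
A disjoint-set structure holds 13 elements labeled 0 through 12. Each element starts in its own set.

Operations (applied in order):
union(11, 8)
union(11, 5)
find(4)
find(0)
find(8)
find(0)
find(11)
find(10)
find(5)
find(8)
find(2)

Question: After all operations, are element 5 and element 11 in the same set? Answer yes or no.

Answer: yes

Derivation:
Step 1: union(11, 8) -> merged; set of 11 now {8, 11}
Step 2: union(11, 5) -> merged; set of 11 now {5, 8, 11}
Step 3: find(4) -> no change; set of 4 is {4}
Step 4: find(0) -> no change; set of 0 is {0}
Step 5: find(8) -> no change; set of 8 is {5, 8, 11}
Step 6: find(0) -> no change; set of 0 is {0}
Step 7: find(11) -> no change; set of 11 is {5, 8, 11}
Step 8: find(10) -> no change; set of 10 is {10}
Step 9: find(5) -> no change; set of 5 is {5, 8, 11}
Step 10: find(8) -> no change; set of 8 is {5, 8, 11}
Step 11: find(2) -> no change; set of 2 is {2}
Set of 5: {5, 8, 11}; 11 is a member.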